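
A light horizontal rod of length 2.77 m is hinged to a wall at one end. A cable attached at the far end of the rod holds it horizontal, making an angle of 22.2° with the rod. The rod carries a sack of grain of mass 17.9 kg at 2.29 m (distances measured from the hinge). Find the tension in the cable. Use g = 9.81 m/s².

Taking torques about the hinge:
Sack of grain: 17.9 × 9.81 = 175.6 N down at 2.29 m → arm 2.29 m, τ = 175.6 × 2.29 = 402.1 N·m clockwise.
Total clockwise load moment = 402.1 N·m.
The cable tension T acts at 2.77 m; only its component perpendicular to the rod, T sinθ, produces torque. sin 22.2° = 0.3778.
Στ = 0 ⇒ T × 2.77 × 0.3778 = 402.1 ⇒ T = 402.1 / 1.047 = 384 N.

T ≈ 384 N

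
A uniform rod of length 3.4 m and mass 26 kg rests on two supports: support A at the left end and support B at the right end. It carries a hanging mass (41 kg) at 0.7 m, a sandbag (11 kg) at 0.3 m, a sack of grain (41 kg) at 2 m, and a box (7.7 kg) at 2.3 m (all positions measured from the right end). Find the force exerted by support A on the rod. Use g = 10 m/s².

Choose support B as the axis so its reaction then has zero moment arm.
Beam weight: 26 × 10 = 260 N down at 1.7 m → arm 1.7 m, τ = 260 × 1.7 = 442 N·m counterclockwise.
Hanging mass: 41 × 10 = 410 N down at 0.7 m → arm 0.7 m, τ = 410 × 0.7 = 287 N·m counterclockwise.
Sandbag: 11 × 10 = 110 N down at 0.3 m → arm 0.3 m, τ = 110 × 0.3 = 33 N·m counterclockwise.
Sack of grain: 41 × 10 = 410 N down at 2 m → arm 2 m, τ = 410 × 2 = 820 N·m counterclockwise.
Box: 7.7 × 10 = 77 N down at 2.3 m → arm 2.3 m, τ = 77 × 2.3 = 177.1 N·m counterclockwise.
Net load moment about support B = 1759 N·m counterclockwise.
Reaction R at support A is upward at 3.4 m, arm 3.4 m → moment R × 3.4 clockwise.
Στ = 0 ⇒ R × 3.4 = 1759 ⇒ R = 517 N.

R_A ≈ 517 N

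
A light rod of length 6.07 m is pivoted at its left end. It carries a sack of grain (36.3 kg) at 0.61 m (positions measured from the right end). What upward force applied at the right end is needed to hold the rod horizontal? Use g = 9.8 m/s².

F ≈ 320 N

Choose the left end as the axis so the unknown pivot reaction has zero arm there.
Sack of grain: 36.3 × 9.8 = 355.7 N down at 0.61 m → arm 5.46 m, τ = 355.7 × 5.46 = 1942 N·m clockwise.
Net moment of the loads = 1942 N·m clockwise.
The upward force F acts at the right end, arm 6.07 m, giving F × 6.07 counterclockwise.
Στ = 0 ⇒ F × 6.07 = 1942 ⇒ F = 1942 / 6.07 = 320 N.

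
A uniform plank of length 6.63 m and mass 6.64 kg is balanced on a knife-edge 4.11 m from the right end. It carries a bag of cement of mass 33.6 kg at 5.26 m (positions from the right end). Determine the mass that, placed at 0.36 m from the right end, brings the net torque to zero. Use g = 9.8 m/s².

Sum moments about the knife-edge (at 4.11 m from the right end) (the support reaction has zero arm there).
Beam weight: 6.64 × 9.8 = 65.07 N down at 3.315 m → arm 0.795 m, τ = 65.07 × 0.795 = 51.73 N·m clockwise.
Bag of cement: 33.6 × 9.8 = 329.3 N down at 5.26 m → arm 1.15 m, τ = 329.3 × 1.15 = 378.7 N·m counterclockwise.
Net moment of known loads = 327 N·m counterclockwise.
An unknown mass m at 0.36 m has arm 3.75 m; its moment is m·g·3.75 clockwise.
Στ = 0 ⇒ m × 9.8 × 3.75 = 327 ⇒ m = 327 / (9.8 × 3.75) = 8.9 kg.

m ≈ 8.9 kg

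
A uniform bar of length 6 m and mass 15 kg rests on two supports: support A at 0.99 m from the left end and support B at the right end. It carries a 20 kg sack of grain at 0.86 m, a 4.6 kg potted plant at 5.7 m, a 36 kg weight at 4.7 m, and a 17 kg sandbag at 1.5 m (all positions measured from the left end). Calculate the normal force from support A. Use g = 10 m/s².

R_A ≈ 544 N

Choose support B as the axis so its reaction then has zero moment arm.
Beam weight: 15 × 10 = 150 N down at 3 m → arm 3 m, τ = 150 × 3 = 450 N·m counterclockwise.
Sack of grain: 20 × 10 = 200 N down at 0.86 m → arm 5.14 m, τ = 200 × 5.14 = 1028 N·m counterclockwise.
Potted plant: 4.6 × 10 = 46 N down at 5.7 m → arm 0.3 m, τ = 46 × 0.3 = 13.8 N·m counterclockwise.
Weight: 36 × 10 = 360 N down at 4.7 m → arm 1.3 m, τ = 360 × 1.3 = 468 N·m counterclockwise.
Sandbag: 17 × 10 = 170 N down at 1.5 m → arm 4.5 m, τ = 170 × 4.5 = 765 N·m counterclockwise.
Net load moment about support B = 2725 N·m counterclockwise.
Reaction R at support A is upward at 0.99 m, arm 5.01 m → moment R × 5.01 clockwise.
Setting net torque to zero: R × 5.01 = 2725 → R = 544 N.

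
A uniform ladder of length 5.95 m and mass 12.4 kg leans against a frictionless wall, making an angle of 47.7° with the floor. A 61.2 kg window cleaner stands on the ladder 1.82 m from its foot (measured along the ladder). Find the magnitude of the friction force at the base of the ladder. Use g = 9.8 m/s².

f ≈ 222 N

Sum moments about the foot of the ladder (the floor normal and friction both act there and drop out).
Ladder weight 12.4×9.8 = 121.5 N acts at 2.975 m along the ladder; its horizontal arm is 2.975·cos47.7° = 2.002 m → τ = 243.2 N·m clockwise.
Window cleaner: 61.2×9.8 = 599.8 N at 1.82 m → arm 1.225 m → τ = 734.8 N·m clockwise.
Wall normal N acts horizontally at the top; its moment arm is the height L sinθ = 5.95·sin47.7° = 4.401 m, counterclockwise.
Balancing moments: N × 4.401 = 978, giving N = 222 N.
ΣFx = 0: friction at the foot balances the wall's push, so f = N_wall = 222 N.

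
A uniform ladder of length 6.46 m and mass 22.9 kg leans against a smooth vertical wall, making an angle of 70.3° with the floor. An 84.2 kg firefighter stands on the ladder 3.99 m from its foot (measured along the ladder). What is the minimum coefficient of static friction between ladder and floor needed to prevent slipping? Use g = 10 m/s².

μ_min ≈ 0.212

About the foot of the ladder:
Ladder weight 22.9×10 = 229 N acts at 3.23 m along the ladder; its horizontal arm is 3.23·cos70.3° = 1.089 m → τ = 249.4 N·m clockwise.
Firefighter: 84.2×10 = 842 N at 3.99 m → arm 1.345 m → τ = 1132 N·m clockwise.
Wall normal N acts horizontally at the top; its moment arm is the height L sinθ = 6.46·sin70.3° = 6.082 m, counterclockwise.
Setting net torque to zero: N × 6.082 = 1381 → N = 227.1 N.
ΣFx = 0 ⇒ f = N_wall = 227.1 N. ΣFy = 0 ⇒ N_floor = 1071 N.
μ_min = f / N_floor = 227.1 / 1071 = 0.212.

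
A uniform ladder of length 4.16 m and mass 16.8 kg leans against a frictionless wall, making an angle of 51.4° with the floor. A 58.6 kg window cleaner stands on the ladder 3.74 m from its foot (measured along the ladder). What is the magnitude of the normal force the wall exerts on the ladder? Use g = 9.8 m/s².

N_wall ≈ 478 N

About the foot of the ladder:
Ladder weight 16.8×9.8 = 164.6 N acts at 2.08 m along the ladder; its horizontal arm is 2.08·cos51.4° = 1.298 m → τ = 213.7 N·m clockwise.
Window cleaner: 58.6×9.8 = 574.3 N at 3.74 m → arm 2.333 m → τ = 1340 N·m clockwise.
Wall normal N acts horizontally at the top; its moment arm is the height L sinθ = 4.16·sin51.4° = 3.251 m, counterclockwise.
Setting net torque to zero: N × 3.251 = 1554 → N = 478 N.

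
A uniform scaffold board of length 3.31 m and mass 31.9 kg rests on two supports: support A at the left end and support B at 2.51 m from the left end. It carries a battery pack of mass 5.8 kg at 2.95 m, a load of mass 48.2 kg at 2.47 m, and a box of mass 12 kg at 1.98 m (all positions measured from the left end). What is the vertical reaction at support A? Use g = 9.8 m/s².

R_A ≈ 129 N

Take moments about support B.
Beam weight: 31.9 × 9.8 = 312.6 N down at 1.655 m → arm 0.855 m, τ = 312.6 × 0.855 = 267.3 N·m counterclockwise.
Battery pack: 5.8 × 9.8 = 56.84 N down at 2.95 m → arm 0.44 m, τ = 56.84 × 0.44 = 25.01 N·m clockwise.
Load: 48.2 × 9.8 = 472.4 N down at 2.47 m → arm 0.04 m, τ = 472.4 × 0.04 = 18.9 N·m counterclockwise.
Box: 12 × 9.8 = 117.6 N down at 1.98 m → arm 0.53 m, τ = 117.6 × 0.53 = 62.33 N·m counterclockwise.
Net load moment about support B = 323.5 N·m counterclockwise.
Reaction R at support A is upward at 0 m, arm 2.51 m → moment R × 2.51 clockwise.
Setting net torque to zero: R × 2.51 = 323.5 → R = 129 N.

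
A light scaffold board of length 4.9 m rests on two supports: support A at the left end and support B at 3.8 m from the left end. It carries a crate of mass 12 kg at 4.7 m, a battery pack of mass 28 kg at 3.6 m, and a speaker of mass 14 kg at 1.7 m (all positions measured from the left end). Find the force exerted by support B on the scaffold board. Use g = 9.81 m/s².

About support A:
Crate: 12 × 9.81 = 117.7 N down at 4.7 m → arm 4.7 m, τ = 117.7 × 4.7 = 553.2 N·m clockwise.
Battery pack: 28 × 9.81 = 274.7 N down at 3.6 m → arm 3.6 m, τ = 274.7 × 3.6 = 988.9 N·m clockwise.
Speaker: 14 × 9.81 = 137.3 N down at 1.7 m → arm 1.7 m, τ = 137.3 × 1.7 = 233.4 N·m clockwise.
Net load moment about support A = 1776 N·m clockwise.
Reaction R at support B is upward at 3.8 m, arm 3.8 m → moment R × 3.8 counterclockwise.
Balancing moments: R × 3.8 = 1776, giving R = 467 N.

R_B ≈ 467 N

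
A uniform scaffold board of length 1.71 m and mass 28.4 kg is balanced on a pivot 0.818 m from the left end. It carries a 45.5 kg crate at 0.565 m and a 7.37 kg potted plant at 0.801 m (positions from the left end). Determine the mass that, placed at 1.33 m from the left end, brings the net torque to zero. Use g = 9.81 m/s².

Choose the pivot (at 0.818 m from the left end) as the axis so the support reaction has zero arm there.
Beam weight: 28.4 × 9.81 = 278.6 N down at 0.855 m → arm 0.037 m, τ = 278.6 × 0.037 = 10.31 N·m clockwise.
Crate: 45.5 × 9.81 = 446.4 N down at 0.565 m → arm 0.253 m, τ = 446.4 × 0.253 = 112.9 N·m counterclockwise.
Potted plant: 7.37 × 9.81 = 72.3 N down at 0.801 m → arm 0.017 m, τ = 72.3 × 0.017 = 1.229 N·m counterclockwise.
Net moment of known loads = 103.8 N·m counterclockwise.
An unknown mass m at 1.33 m has arm 0.512 m; its moment is m·g·0.512 clockwise.
Setting net torque to zero: m × 9.81 × 0.512 = 103.8 → m = 103.8 / (9.81 × 0.512) = 20.7 kg.

m ≈ 20.7 kg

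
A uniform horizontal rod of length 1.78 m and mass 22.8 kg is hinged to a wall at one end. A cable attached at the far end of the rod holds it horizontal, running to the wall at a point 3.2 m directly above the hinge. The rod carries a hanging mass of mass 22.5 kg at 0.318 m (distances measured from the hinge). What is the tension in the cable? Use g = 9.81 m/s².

Take moments about the hinge.
Beam weight: 22.8 × 9.81 = 223.7 N down at 0.89 m → arm 0.89 m, τ = 223.7 × 0.89 = 199.1 N·m clockwise.
Hanging mass: 22.5 × 9.81 = 220.7 N down at 0.318 m → arm 0.318 m, τ = 220.7 × 0.318 = 70.18 N·m clockwise.
Total clockwise load moment = 269.3 N·m.
The cable tension T acts at 1.78 m; only its component perpendicular to the rod, T sinθ, produces torque. sinθ = h/√(h²+d²) = 3.2/√(3.2²+1.78²) = 0.8739.
Balancing moments: T × 1.78 × 0.8739 = 269.3, giving T = 269.3 / 1.556 = 173 N.

T ≈ 173 N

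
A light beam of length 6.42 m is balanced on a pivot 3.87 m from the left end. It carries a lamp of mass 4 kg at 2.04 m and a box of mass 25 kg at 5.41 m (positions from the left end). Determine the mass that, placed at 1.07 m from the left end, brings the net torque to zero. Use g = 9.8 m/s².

m ≈ 11.1 kg

About the pivot (at 3.87 m from the left end):
Lamp: 4 × 9.8 = 39.2 N down at 2.04 m → arm 1.83 m, τ = 39.2 × 1.83 = 71.74 N·m counterclockwise.
Box: 25 × 9.8 = 245 N down at 5.41 m → arm 1.54 m, τ = 245 × 1.54 = 377.3 N·m clockwise.
Net moment of known loads = 305.6 N·m clockwise.
An unknown mass m at 1.07 m has arm 2.8 m; its moment is m·g·2.8 counterclockwise.
Setting net torque to zero: m × 9.8 × 2.8 = 305.6 → m = 305.6 / (9.8 × 2.8) = 11.1 kg.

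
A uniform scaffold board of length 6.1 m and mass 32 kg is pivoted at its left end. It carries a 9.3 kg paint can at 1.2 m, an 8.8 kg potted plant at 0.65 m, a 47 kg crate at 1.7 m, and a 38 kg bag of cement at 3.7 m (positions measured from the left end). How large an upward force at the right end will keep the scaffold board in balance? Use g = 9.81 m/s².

F ≈ 539 N

Choose the left end as the axis so the unknown pivot reaction has zero arm there.
Beam weight: 32 × 9.81 = 313.9 N down at 3.05 m → arm 3.05 m, τ = 313.9 × 3.05 = 957.4 N·m clockwise.
Paint can: 9.3 × 9.81 = 91.23 N down at 1.2 m → arm 1.2 m, τ = 91.23 × 1.2 = 109.5 N·m clockwise.
Potted plant: 8.8 × 9.81 = 86.33 N down at 0.65 m → arm 0.65 m, τ = 86.33 × 0.65 = 56.11 N·m clockwise.
Crate: 47 × 9.81 = 461.1 N down at 1.7 m → arm 1.7 m, τ = 461.1 × 1.7 = 783.9 N·m clockwise.
Bag of cement: 38 × 9.81 = 372.8 N down at 3.7 m → arm 3.7 m, τ = 372.8 × 3.7 = 1379 N·m clockwise.
Net moment of the loads = 3286 N·m clockwise.
The upward force F acts at the right end, arm 6.1 m, giving F × 6.1 counterclockwise.
Balancing moments: F × 6.1 = 3286, giving F = 3286 / 6.1 = 539 N.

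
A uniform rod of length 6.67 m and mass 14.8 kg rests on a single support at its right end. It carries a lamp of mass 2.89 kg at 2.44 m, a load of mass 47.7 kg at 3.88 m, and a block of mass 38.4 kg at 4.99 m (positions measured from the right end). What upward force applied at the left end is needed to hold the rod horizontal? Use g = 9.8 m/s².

Sum moments about the right end (the unknown pivot reaction has zero arm there).
Beam weight: 14.8 × 9.8 = 145 N down at 3.335 m → arm 3.335 m, τ = 145 × 3.335 = 483.6 N·m counterclockwise.
Lamp: 2.89 × 9.8 = 28.32 N down at 2.44 m → arm 2.44 m, τ = 28.32 × 2.44 = 69.1 N·m counterclockwise.
Load: 47.7 × 9.8 = 467.5 N down at 3.88 m → arm 3.88 m, τ = 467.5 × 3.88 = 1814 N·m counterclockwise.
Block: 38.4 × 9.8 = 376.3 N down at 4.99 m → arm 4.99 m, τ = 376.3 × 4.99 = 1878 N·m counterclockwise.
Net moment of the loads = 4245 N·m counterclockwise.
The upward force F acts at the left end, arm 6.67 m, giving F × 6.67 clockwise.
For rotational equilibrium, F × 6.67 = 4245, so F = 4245 / 6.67 = 636 N.

F ≈ 636 N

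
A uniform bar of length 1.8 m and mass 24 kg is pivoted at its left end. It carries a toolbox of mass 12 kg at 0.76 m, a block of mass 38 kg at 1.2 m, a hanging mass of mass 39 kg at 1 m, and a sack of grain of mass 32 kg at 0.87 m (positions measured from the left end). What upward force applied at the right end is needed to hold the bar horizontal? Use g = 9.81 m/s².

F ≈ 780 N

Sum moments about the left end (the unknown pivot reaction has zero arm there).
Beam weight: 24 × 9.81 = 235.4 N down at 0.9 m → arm 0.9 m, τ = 235.4 × 0.9 = 211.9 N·m clockwise.
Toolbox: 12 × 9.81 = 117.7 N down at 0.76 m → arm 0.76 m, τ = 117.7 × 0.76 = 89.45 N·m clockwise.
Block: 38 × 9.81 = 372.8 N down at 1.2 m → arm 1.2 m, τ = 372.8 × 1.2 = 447.4 N·m clockwise.
Hanging mass: 39 × 9.81 = 382.6 N down at 1 m → arm 1 m, τ = 382.6 × 1 = 382.6 N·m clockwise.
Sack of grain: 32 × 9.81 = 313.9 N down at 0.87 m → arm 0.87 m, τ = 313.9 × 0.87 = 273.1 N·m clockwise.
Net moment of the loads = 1404 N·m clockwise.
The upward force F acts at the right end, arm 1.8 m, giving F × 1.8 counterclockwise.
Balancing moments: F × 1.8 = 1404, giving F = 1404 / 1.8 = 780 N.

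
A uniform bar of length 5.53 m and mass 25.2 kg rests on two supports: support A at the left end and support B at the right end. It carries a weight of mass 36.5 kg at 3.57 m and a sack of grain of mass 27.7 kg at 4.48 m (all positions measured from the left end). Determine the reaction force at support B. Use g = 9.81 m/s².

R_B ≈ 575 N

About support A:
Beam weight: 25.2 × 9.81 = 247.2 N down at 2.765 m → arm 2.765 m, τ = 247.2 × 2.765 = 683.5 N·m clockwise.
Weight: 36.5 × 9.81 = 358.1 N down at 3.57 m → arm 3.57 m, τ = 358.1 × 3.57 = 1278 N·m clockwise.
Sack of grain: 27.7 × 9.81 = 271.7 N down at 4.48 m → arm 4.48 m, τ = 271.7 × 4.48 = 1217 N·m clockwise.
Net load moment about support A = 3178 N·m clockwise.
Reaction R at support B is upward at 5.53 m, arm 5.53 m → moment R × 5.53 counterclockwise.
Balancing moments: R × 5.53 = 3178, giving R = 575 N.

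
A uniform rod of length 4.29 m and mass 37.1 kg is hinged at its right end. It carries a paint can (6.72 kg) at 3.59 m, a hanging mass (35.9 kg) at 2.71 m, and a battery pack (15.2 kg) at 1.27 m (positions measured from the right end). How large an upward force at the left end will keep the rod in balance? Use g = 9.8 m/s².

F ≈ 503 N

Choose the right end as the axis so the unknown pivot reaction has zero arm there.
Beam weight: 37.1 × 9.8 = 363.6 N down at 2.145 m → arm 2.145 m, τ = 363.6 × 2.145 = 779.9 N·m counterclockwise.
Paint can: 6.72 × 9.8 = 65.86 N down at 3.59 m → arm 3.59 m, τ = 65.86 × 3.59 = 236.4 N·m counterclockwise.
Hanging mass: 35.9 × 9.8 = 351.8 N down at 2.71 m → arm 2.71 m, τ = 351.8 × 2.71 = 953.4 N·m counterclockwise.
Battery pack: 15.2 × 9.8 = 149 N down at 1.27 m → arm 1.27 m, τ = 149 × 1.27 = 189.2 N·m counterclockwise.
Net moment of the loads = 2159 N·m counterclockwise.
The upward force F acts at the left end, arm 4.29 m, giving F × 4.29 clockwise.
Setting net torque to zero: F × 4.29 = 2159 → F = 2159 / 4.29 = 503 N.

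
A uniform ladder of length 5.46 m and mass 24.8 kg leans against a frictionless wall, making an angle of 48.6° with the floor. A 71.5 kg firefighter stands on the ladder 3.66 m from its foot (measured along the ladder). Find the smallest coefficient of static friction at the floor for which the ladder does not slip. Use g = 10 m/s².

μ_min ≈ 0.552

Choose the foot of the ladder as the axis so the floor normal and friction both act there and drop out.
Ladder weight 24.8×10 = 248 N acts at 2.73 m along the ladder; its horizontal arm is 2.73·cos48.6° = 1.805 m → τ = 447.6 N·m clockwise.
Firefighter: 71.5×10 = 715 N at 3.66 m → arm 2.42 m → τ = 1730 N·m clockwise.
Wall normal N acts horizontally at the top; its moment arm is the height L sinθ = 5.46·sin48.6° = 4.096 m, counterclockwise.
Setting net torque to zero: N × 4.096 = 2178 → N = 531.7 N.
ΣFx = 0 ⇒ f = N_wall = 531.7 N. ΣFy = 0 ⇒ N_floor = 963 N.
μ_min = f / N_floor = 531.7 / 963 = 0.552.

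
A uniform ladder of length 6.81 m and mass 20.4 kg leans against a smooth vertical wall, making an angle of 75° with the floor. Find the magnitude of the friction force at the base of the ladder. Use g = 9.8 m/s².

f ≈ 26.8 N

Take moments about the foot of the ladder.
Ladder weight 20.4×9.8 = 199.9 N acts at 3.405 m along the ladder; its horizontal arm is 3.405·cos75° = 0.8813 m → τ = 176.2 N·m clockwise.
Wall normal N acts horizontally at the top; its moment arm is the height L sinθ = 6.81·sin75° = 6.578 m, counterclockwise.
For rotational equilibrium, N × 6.578 = 176.2, so N = 26.8 N.
ΣFx = 0: friction at the foot balances the wall's push, so f = N_wall = 26.8 N.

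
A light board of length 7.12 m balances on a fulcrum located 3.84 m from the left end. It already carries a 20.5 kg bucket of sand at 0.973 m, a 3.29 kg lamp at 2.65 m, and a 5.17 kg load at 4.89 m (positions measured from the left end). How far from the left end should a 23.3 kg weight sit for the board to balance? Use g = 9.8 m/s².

x ≈ 6.3 m from the left end

About the fulcrum (at 3.84 m from the left end):
Bucket of sand: 20.5 × 9.8 = 200.9 N down at 0.973 m → arm 2.867 m, τ = 200.9 × 2.867 = 576 N·m counterclockwise.
Lamp: 3.29 × 9.8 = 32.24 N down at 2.65 m → arm 1.19 m, τ = 32.24 × 1.19 = 38.37 N·m counterclockwise.
Load: 5.17 × 9.8 = 50.67 N down at 4.89 m → arm 1.05 m, τ = 50.67 × 1.05 = 53.2 N·m clockwise.
Net moment of existing loads = 561.2 N·m counterclockwise.
The weight weighs 23.3 × 9.8 = 228.3 N and must supply an equal clockwise moment, so its lever arm about the fulcrum is 561.2 / 228.3 = 2.46 m.
That puts it at 3.84 + 2.46 = 6.3 m from the left end.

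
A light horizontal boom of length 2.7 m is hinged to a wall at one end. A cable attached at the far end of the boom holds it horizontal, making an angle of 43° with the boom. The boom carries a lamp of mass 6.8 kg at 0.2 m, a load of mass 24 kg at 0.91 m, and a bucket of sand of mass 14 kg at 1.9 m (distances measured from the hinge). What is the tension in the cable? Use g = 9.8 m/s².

Take moments about the hinge.
Lamp: 6.8 × 9.8 = 66.64 N down at 0.2 m → arm 0.2 m, τ = 66.64 × 0.2 = 13.33 N·m clockwise.
Load: 24 × 9.8 = 235.2 N down at 0.91 m → arm 0.91 m, τ = 235.2 × 0.91 = 214 N·m clockwise.
Bucket of sand: 14 × 9.8 = 137.2 N down at 1.9 m → arm 1.9 m, τ = 137.2 × 1.9 = 260.7 N·m clockwise.
Total clockwise load moment = 488 N·m.
The cable tension T acts at 2.7 m; only its component perpendicular to the boom, T sinθ, produces torque. sin 43° = 0.682.
Στ = 0 ⇒ T × 2.7 × 0.682 = 488 ⇒ T = 488 / 1.841 = 265 N.

T ≈ 265 N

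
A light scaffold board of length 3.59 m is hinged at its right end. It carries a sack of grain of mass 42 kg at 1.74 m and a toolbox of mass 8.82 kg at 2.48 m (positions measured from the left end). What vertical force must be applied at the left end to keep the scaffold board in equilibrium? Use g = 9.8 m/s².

F ≈ 239 N

Sum moments about the right end (the unknown pivot reaction has zero arm there).
Sack of grain: 42 × 9.8 = 411.6 N down at 1.74 m → arm 1.85 m, τ = 411.6 × 1.85 = 761.5 N·m counterclockwise.
Toolbox: 8.82 × 9.8 = 86.44 N down at 2.48 m → arm 1.11 m, τ = 86.44 × 1.11 = 95.95 N·m counterclockwise.
Net moment of the loads = 857.5 N·m counterclockwise.
The upward force F acts at the left end, arm 3.59 m, giving F × 3.59 clockwise.
For rotational equilibrium, F × 3.59 = 857.5, so F = 857.5 / 3.59 = 239 N.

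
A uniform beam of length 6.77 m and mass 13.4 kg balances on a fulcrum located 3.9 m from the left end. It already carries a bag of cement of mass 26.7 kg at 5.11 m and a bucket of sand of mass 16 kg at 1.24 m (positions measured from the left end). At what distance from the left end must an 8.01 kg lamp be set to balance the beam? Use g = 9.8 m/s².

x ≈ 6.04 m from the left end

About the fulcrum (at 3.9 m from the left end):
Beam weight: 13.4 × 9.8 = 131.3 N down at 3.385 m → arm 0.515 m, τ = 131.3 × 0.515 = 67.62 N·m counterclockwise.
Bag of cement: 26.7 × 9.8 = 261.7 N down at 5.11 m → arm 1.21 m, τ = 261.7 × 1.21 = 316.7 N·m clockwise.
Bucket of sand: 16 × 9.8 = 156.8 N down at 1.24 m → arm 2.66 m, τ = 156.8 × 2.66 = 417.1 N·m counterclockwise.
Net moment of existing loads = 168 N·m counterclockwise.
The lamp weighs 8.01 × 9.8 = 78.5 N and must supply an equal clockwise moment, so its lever arm about the fulcrum is 168 / 78.5 = 2.14 m.
That puts it at 3.9 + 2.14 = 6.04 m from the left end.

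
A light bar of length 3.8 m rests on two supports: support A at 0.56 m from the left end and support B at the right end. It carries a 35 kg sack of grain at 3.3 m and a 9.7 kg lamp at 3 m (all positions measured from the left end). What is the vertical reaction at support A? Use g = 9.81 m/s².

R_A ≈ 76.5 N

Choose support B as the axis so its reaction then has zero moment arm.
Sack of grain: 35 × 9.81 = 343.4 N down at 3.3 m → arm 0.5 m, τ = 343.4 × 0.5 = 171.7 N·m counterclockwise.
Lamp: 9.7 × 9.81 = 95.16 N down at 3 m → arm 0.8 m, τ = 95.16 × 0.8 = 76.13 N·m counterclockwise.
Net load moment about support B = 247.8 N·m counterclockwise.
Reaction R at support A is upward at 0.56 m, arm 3.24 m → moment R × 3.24 clockwise.
Setting net torque to zero: R × 3.24 = 247.8 → R = 76.5 N.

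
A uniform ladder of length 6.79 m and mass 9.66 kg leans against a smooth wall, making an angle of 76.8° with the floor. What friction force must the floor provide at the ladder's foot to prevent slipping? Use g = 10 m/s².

f ≈ 11.3 N

Taking torques about the foot of the ladder:
Ladder weight 9.66×10 = 96.6 N acts at 3.395 m along the ladder; its horizontal arm is 3.395·cos76.8° = 0.7753 m → τ = 74.89 N·m clockwise.
Wall normal N acts horizontally at the top; its moment arm is the height L sinθ = 6.79·sin76.8° = 6.611 m, counterclockwise.
Balancing moments: N × 6.611 = 74.89, giving N = 11.3 N.
ΣFx = 0: friction at the foot balances the wall's push, so f = N_wall = 11.3 N.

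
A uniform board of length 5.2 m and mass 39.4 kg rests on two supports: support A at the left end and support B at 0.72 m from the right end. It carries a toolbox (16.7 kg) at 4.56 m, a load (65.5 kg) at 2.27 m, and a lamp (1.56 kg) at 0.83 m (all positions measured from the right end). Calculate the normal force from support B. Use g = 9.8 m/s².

Take moments about support A.
Beam weight: 39.4 × 9.8 = 386.1 N down at 2.6 m → arm 2.6 m, τ = 386.1 × 2.6 = 1004 N·m clockwise.
Toolbox: 16.7 × 9.8 = 163.7 N down at 4.56 m → arm 0.64 m, τ = 163.7 × 0.64 = 104.8 N·m clockwise.
Load: 65.5 × 9.8 = 641.9 N down at 2.27 m → arm 2.93 m, τ = 641.9 × 2.93 = 1881 N·m clockwise.
Lamp: 1.56 × 9.8 = 15.29 N down at 0.83 m → arm 4.37 m, τ = 15.29 × 4.37 = 66.82 N·m clockwise.
Net load moment about support A = 3057 N·m clockwise.
Reaction R at support B is upward at 0.72 m, arm 4.48 m → moment R × 4.48 counterclockwise.
Setting net torque to zero: R × 4.48 = 3057 → R = 682 N.

R_B ≈ 682 N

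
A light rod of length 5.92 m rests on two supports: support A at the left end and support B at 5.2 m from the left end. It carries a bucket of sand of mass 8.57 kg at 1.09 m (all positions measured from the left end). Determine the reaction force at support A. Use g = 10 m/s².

R_A ≈ 67.7 N

Choose support B as the axis so its reaction then has zero moment arm.
Bucket of sand: 8.57 × 10 = 85.7 N down at 1.09 m → arm 4.11 m, τ = 85.7 × 4.11 = 352.2 N·m counterclockwise.
Net load moment about support B = 352.2 N·m counterclockwise.
Reaction R at support A is upward at 0 m, arm 5.2 m → moment R × 5.2 clockwise.
Στ = 0 ⇒ R × 5.2 = 352.2 ⇒ R = 67.7 N.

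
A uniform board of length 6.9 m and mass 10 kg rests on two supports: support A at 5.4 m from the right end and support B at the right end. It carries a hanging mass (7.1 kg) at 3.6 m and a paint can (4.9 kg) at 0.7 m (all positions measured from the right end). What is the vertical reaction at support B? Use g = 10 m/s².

Taking torques about support A:
Beam weight: 10 × 10 = 100 N down at 3.45 m → arm 1.95 m, τ = 100 × 1.95 = 195 N·m clockwise.
Hanging mass: 7.1 × 10 = 71 N down at 3.6 m → arm 1.8 m, τ = 71 × 1.8 = 127.8 N·m clockwise.
Paint can: 4.9 × 10 = 49 N down at 0.7 m → arm 4.7 m, τ = 49 × 4.7 = 230.3 N·m clockwise.
Net load moment about support A = 553.1 N·m clockwise.
Reaction R at support B is upward at 0 m, arm 5.4 m → moment R × 5.4 counterclockwise.
Setting net torque to zero: R × 5.4 = 553.1 → R = 102 N.

R_B ≈ 102 N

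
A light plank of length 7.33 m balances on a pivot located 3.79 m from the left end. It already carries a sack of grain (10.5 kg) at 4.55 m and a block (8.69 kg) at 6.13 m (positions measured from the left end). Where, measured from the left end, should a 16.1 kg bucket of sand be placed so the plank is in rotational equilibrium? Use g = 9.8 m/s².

About the pivot (at 3.79 m from the left end):
Sack of grain: 10.5 × 9.8 = 102.9 N down at 4.55 m → arm 0.76 m, τ = 102.9 × 0.76 = 78.2 N·m clockwise.
Block: 8.69 × 9.8 = 85.16 N down at 6.13 m → arm 2.34 m, τ = 85.16 × 2.34 = 199.3 N·m clockwise.
Net moment of existing loads = 277.5 N·m clockwise.
The bucket of sand weighs 16.1 × 9.8 = 157.8 N and must supply an equal counterclockwise moment, so its lever arm about the pivot is 277.5 / 157.8 = 1.76 m.
That puts it at 3.79 − 1.76 = 2.03 m from the left end.

x ≈ 2.03 m from the left end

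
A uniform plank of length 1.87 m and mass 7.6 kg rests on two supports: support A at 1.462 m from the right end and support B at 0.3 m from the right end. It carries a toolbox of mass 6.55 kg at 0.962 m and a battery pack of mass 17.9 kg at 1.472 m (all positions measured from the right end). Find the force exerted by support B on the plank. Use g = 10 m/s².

R_B ≈ 61.1 N

Choose support A as the axis so its reaction then has zero moment arm.
Beam weight: 7.6 × 10 = 76 N down at 0.935 m → arm 0.527 m, τ = 76 × 0.527 = 40.05 N·m clockwise.
Toolbox: 6.55 × 10 = 65.5 N down at 0.962 m → arm 0.5 m, τ = 65.5 × 0.5 = 32.75 N·m clockwise.
Battery pack: 17.9 × 10 = 179 N down at 1.472 m → arm 0.01 m, τ = 179 × 0.01 = 1.79 N·m counterclockwise.
Net load moment about support A = 71.01 N·m clockwise.
Reaction R at support B is upward at 0.3 m, arm 1.162 m → moment R × 1.162 counterclockwise.
Στ = 0 ⇒ R × 1.162 = 71.01 ⇒ R = 61.1 N.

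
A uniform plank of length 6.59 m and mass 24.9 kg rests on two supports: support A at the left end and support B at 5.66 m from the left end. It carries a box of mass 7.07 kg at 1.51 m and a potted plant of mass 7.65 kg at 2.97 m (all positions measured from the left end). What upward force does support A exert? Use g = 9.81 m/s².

Choose support B as the axis so its reaction then has zero moment arm.
Beam weight: 24.9 × 9.81 = 244.3 N down at 3.295 m → arm 2.365 m, τ = 244.3 × 2.365 = 577.8 N·m counterclockwise.
Box: 7.07 × 9.81 = 69.36 N down at 1.51 m → arm 4.15 m, τ = 69.36 × 4.15 = 287.8 N·m counterclockwise.
Potted plant: 7.65 × 9.81 = 75.05 N down at 2.97 m → arm 2.69 m, τ = 75.05 × 2.69 = 201.9 N·m counterclockwise.
Net load moment about support B = 1068 N·m counterclockwise.
Reaction R at support A is upward at 0 m, arm 5.66 m → moment R × 5.66 clockwise.
Στ = 0 ⇒ R × 5.66 = 1068 ⇒ R = 189 N.

R_A ≈ 189 N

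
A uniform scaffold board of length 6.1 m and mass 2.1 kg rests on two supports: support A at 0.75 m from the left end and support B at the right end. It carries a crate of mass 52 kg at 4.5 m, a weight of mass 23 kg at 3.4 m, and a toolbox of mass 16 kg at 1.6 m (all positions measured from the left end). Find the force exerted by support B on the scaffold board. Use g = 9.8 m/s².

R_B ≈ 503 N

Taking torques about support A:
Beam weight: 2.1 × 9.8 = 20.58 N down at 3.05 m → arm 2.3 m, τ = 20.58 × 2.3 = 47.33 N·m clockwise.
Crate: 52 × 9.8 = 509.6 N down at 4.5 m → arm 3.75 m, τ = 509.6 × 3.75 = 1911 N·m clockwise.
Weight: 23 × 9.8 = 225.4 N down at 3.4 m → arm 2.65 m, τ = 225.4 × 2.65 = 597.3 N·m clockwise.
Toolbox: 16 × 9.8 = 156.8 N down at 1.6 m → arm 0.85 m, τ = 156.8 × 0.85 = 133.3 N·m clockwise.
Net load moment about support A = 2689 N·m clockwise.
Reaction R at support B is upward at 6.1 m, arm 5.35 m → moment R × 5.35 counterclockwise.
Balancing moments: R × 5.35 = 2689, giving R = 503 N.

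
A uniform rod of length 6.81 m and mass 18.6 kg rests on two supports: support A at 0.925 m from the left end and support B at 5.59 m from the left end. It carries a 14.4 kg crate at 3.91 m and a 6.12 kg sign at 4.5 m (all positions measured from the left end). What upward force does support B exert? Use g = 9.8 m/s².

R_B ≈ 233 N

Sum moments about support A (its reaction then has zero moment arm).
Beam weight: 18.6 × 9.8 = 182.3 N down at 3.405 m → arm 2.48 m, τ = 182.3 × 2.48 = 452.1 N·m clockwise.
Crate: 14.4 × 9.8 = 141.1 N down at 3.91 m → arm 2.985 m, τ = 141.1 × 2.985 = 421.2 N·m clockwise.
Sign: 6.12 × 9.8 = 59.98 N down at 4.5 m → arm 3.575 m, τ = 59.98 × 3.575 = 214.4 N·m clockwise.
Net load moment about support A = 1088 N·m clockwise.
Reaction R at support B is upward at 5.59 m, arm 4.665 m → moment R × 4.665 counterclockwise.
Setting net torque to zero: R × 4.665 = 1088 → R = 233 N.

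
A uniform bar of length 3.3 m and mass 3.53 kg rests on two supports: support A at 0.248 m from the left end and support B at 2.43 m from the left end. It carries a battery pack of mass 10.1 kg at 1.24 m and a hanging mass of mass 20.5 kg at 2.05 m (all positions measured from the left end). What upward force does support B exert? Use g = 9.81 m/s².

R_B ≈ 233 N

Sum moments about support A (its reaction then has zero moment arm).
Beam weight: 3.53 × 9.81 = 34.63 N down at 1.65 m → arm 1.402 m, τ = 34.63 × 1.402 = 48.55 N·m clockwise.
Battery pack: 10.1 × 9.81 = 99.08 N down at 1.24 m → arm 0.992 m, τ = 99.08 × 0.992 = 98.29 N·m clockwise.
Hanging mass: 20.5 × 9.81 = 201.1 N down at 2.05 m → arm 1.802 m, τ = 201.1 × 1.802 = 362.4 N·m clockwise.
Net load moment about support A = 509.2 N·m clockwise.
Reaction R at support B is upward at 2.43 m, arm 2.182 m → moment R × 2.182 counterclockwise.
Στ = 0 ⇒ R × 2.182 = 509.2 ⇒ R = 233 N.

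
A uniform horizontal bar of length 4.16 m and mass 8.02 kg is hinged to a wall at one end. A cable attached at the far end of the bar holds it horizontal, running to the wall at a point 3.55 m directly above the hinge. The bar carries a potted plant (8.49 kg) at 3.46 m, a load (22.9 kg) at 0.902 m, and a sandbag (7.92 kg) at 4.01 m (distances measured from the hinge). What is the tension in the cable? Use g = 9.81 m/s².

Sum moments about the hinge (the unknown hinge reaction has zero arm there).
Beam weight: 8.02 × 9.81 = 78.68 N down at 2.08 m → arm 2.08 m, τ = 78.68 × 2.08 = 163.7 N·m clockwise.
Potted plant: 8.49 × 9.81 = 83.29 N down at 3.46 m → arm 3.46 m, τ = 83.29 × 3.46 = 288.2 N·m clockwise.
Load: 22.9 × 9.81 = 224.6 N down at 0.902 m → arm 0.902 m, τ = 224.6 × 0.902 = 202.6 N·m clockwise.
Sandbag: 7.92 × 9.81 = 77.7 N down at 4.01 m → arm 4.01 m, τ = 77.7 × 4.01 = 311.6 N·m clockwise.
Total clockwise load moment = 966.1 N·m.
The cable tension T acts at 4.16 m; only its component perpendicular to the bar, T sinθ, produces torque. sinθ = h/√(h²+d²) = 3.55/√(3.55²+4.16²) = 0.6491.
Balancing moments: T × 4.16 × 0.6491 = 966.1, giving T = 966.1 / 2.7 = 358 N.

T ≈ 358 N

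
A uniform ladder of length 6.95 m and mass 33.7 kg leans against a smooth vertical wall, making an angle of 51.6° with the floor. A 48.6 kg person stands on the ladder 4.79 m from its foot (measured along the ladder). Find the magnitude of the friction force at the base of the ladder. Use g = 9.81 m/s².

f ≈ 391 N

Take moments about the foot of the ladder.
Ladder weight 33.7×9.81 = 330.6 N acts at 3.475 m along the ladder; its horizontal arm is 3.475·cos51.6° = 2.158 m → τ = 713.4 N·m clockwise.
Person: 48.6×9.81 = 476.8 N at 4.79 m → arm 2.975 m → τ = 1418 N·m clockwise.
Wall normal N acts horizontally at the top; its moment arm is the height L sinθ = 6.95·sin51.6° = 5.447 m, counterclockwise.
For rotational equilibrium, N × 5.447 = 2131, so N = 391 N.
ΣFx = 0: friction at the foot balances the wall's push, so f = N_wall = 391 N.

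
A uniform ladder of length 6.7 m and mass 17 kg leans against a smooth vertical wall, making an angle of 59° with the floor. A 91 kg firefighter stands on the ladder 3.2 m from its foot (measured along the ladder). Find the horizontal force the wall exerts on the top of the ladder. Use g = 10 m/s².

N_wall ≈ 312 N

Take moments about the foot of the ladder.
Ladder weight 17×10 = 170 N acts at 3.35 m along the ladder; its horizontal arm is 3.35·cos59° = 1.725 m → τ = 293.2 N·m clockwise.
Firefighter: 91×10 = 910 N at 3.2 m → arm 1.648 m → τ = 1500 N·m clockwise.
Wall normal N acts horizontally at the top; its moment arm is the height L sinθ = 6.7·sin59° = 5.743 m, counterclockwise.
Setting net torque to zero: N × 5.743 = 1793 → N = 312 N.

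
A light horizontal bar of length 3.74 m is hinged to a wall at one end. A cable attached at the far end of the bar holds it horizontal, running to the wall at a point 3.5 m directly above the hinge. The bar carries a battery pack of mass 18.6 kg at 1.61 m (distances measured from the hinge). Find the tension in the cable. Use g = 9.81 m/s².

About the hinge:
Battery pack: 18.6 × 9.81 = 182.5 N down at 1.61 m → arm 1.61 m, τ = 182.5 × 1.61 = 293.8 N·m clockwise.
Total clockwise load moment = 293.8 N·m.
The cable tension T acts at 3.74 m; only its component perpendicular to the bar, T sinθ, produces torque. sinθ = h/√(h²+d²) = 3.5/√(3.5²+3.74²) = 0.6833.
Στ = 0 ⇒ T × 3.74 × 0.6833 = 293.8 ⇒ T = 293.8 / 2.556 = 115 N.

T ≈ 115 N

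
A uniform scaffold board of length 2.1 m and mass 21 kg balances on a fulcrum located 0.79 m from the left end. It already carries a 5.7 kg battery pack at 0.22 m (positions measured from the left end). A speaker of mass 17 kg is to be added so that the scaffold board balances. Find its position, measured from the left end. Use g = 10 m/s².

x ≈ 0.66 m from the left end

Choose the fulcrum (at 0.79 m from the left end) as the axis so the support reaction has zero arm there.
Beam weight: 21 × 10 = 210 N down at 1.05 m → arm 0.26 m, τ = 210 × 0.26 = 54.6 N·m clockwise.
Battery pack: 5.7 × 10 = 57 N down at 0.22 m → arm 0.57 m, τ = 57 × 0.57 = 32.49 N·m counterclockwise.
Net moment of existing loads = 22.11 N·m clockwise.
The speaker weighs 17 × 10 = 170 N and must supply an equal counterclockwise moment, so its lever arm about the fulcrum is 22.11 / 170 = 0.13 m.
That puts it at 0.79 − 0.13 = 0.66 m from the left end.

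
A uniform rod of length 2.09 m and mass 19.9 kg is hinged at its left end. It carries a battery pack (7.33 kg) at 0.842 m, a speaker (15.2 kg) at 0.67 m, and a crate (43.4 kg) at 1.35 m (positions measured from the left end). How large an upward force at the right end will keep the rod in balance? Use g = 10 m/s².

Taking torques about the left end:
Beam weight: 19.9 × 10 = 199 N down at 1.045 m → arm 1.045 m, τ = 199 × 1.045 = 208 N·m clockwise.
Battery pack: 7.33 × 10 = 73.3 N down at 0.842 m → arm 0.842 m, τ = 73.3 × 0.842 = 61.72 N·m clockwise.
Speaker: 15.2 × 10 = 152 N down at 0.67 m → arm 0.67 m, τ = 152 × 0.67 = 101.8 N·m clockwise.
Crate: 43.4 × 10 = 434 N down at 1.35 m → arm 1.35 m, τ = 434 × 1.35 = 585.9 N·m clockwise.
Net moment of the loads = 957.4 N·m clockwise.
The upward force F acts at the right end, arm 2.09 m, giving F × 2.09 counterclockwise.
For rotational equilibrium, F × 2.09 = 957.4, so F = 957.4 / 2.09 = 458 N.

F ≈ 458 N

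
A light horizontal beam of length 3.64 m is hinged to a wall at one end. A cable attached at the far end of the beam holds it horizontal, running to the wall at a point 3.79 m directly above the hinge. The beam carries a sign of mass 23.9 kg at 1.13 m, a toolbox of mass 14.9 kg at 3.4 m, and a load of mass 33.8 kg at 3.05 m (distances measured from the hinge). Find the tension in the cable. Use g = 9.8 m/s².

T ≈ 675 N

Taking torques about the hinge:
Sign: 23.9 × 9.8 = 234.2 N down at 1.13 m → arm 1.13 m, τ = 234.2 × 1.13 = 264.6 N·m clockwise.
Toolbox: 14.9 × 9.8 = 146 N down at 3.4 m → arm 3.4 m, τ = 146 × 3.4 = 496.4 N·m clockwise.
Load: 33.8 × 9.8 = 331.2 N down at 3.05 m → arm 3.05 m, τ = 331.2 × 3.05 = 1010 N·m clockwise.
Total clockwise load moment = 1771 N·m.
The cable tension T acts at 3.64 m; only its component perpendicular to the beam, T sinθ, produces torque. sinθ = h/√(h²+d²) = 3.79/√(3.79²+3.64²) = 0.7212.
Στ = 0 ⇒ T × 3.64 × 0.7212 = 1771 ⇒ T = 1771 / 2.625 = 675 N.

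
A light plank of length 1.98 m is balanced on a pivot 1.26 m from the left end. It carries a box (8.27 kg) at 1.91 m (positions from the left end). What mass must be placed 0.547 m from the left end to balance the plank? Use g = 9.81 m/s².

Take moments about the pivot (at 1.26 m from the left end).
Box: 8.27 × 9.81 = 81.13 N down at 1.91 m → arm 0.65 m, τ = 81.13 × 0.65 = 52.73 N·m clockwise.
Net moment of known loads = 52.73 N·m clockwise.
An unknown mass m at 0.547 m has arm 0.713 m; its moment is m·g·0.713 counterclockwise.
Setting net torque to zero: m × 9.81 × 0.713 = 52.73 → m = 52.73 / (9.81 × 0.713) = 7.54 kg.

m ≈ 7.54 kg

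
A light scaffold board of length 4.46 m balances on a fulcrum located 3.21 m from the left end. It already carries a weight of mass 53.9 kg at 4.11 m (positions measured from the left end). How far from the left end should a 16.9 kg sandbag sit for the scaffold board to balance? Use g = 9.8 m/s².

x ≈ 0.34 m from the left end

Sum moments about the fulcrum (at 3.21 m from the left end) (the support reaction has zero arm there).
Weight: 53.9 × 9.8 = 528.2 N down at 4.11 m → arm 0.9 m, τ = 528.2 × 0.9 = 475.4 N·m clockwise.
Net moment of existing loads = 475.4 N·m clockwise.
The sandbag weighs 16.9 × 9.8 = 165.6 N and must supply an equal counterclockwise moment, so its lever arm about the fulcrum is 475.4 / 165.6 = 2.87 m.
That puts it at 3.21 − 2.87 = 0.34 m from the left end.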